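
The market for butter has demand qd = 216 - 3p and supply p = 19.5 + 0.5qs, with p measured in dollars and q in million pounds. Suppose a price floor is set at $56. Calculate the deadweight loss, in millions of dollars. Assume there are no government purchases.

Rearranging supply gives qs = 2p - 39. Without the control the market clears where 216 - 3p = 2p - 39, i.e. p* = 51 and q* = 63.
Because the floor (56) lies above the market-clearing price, it is binding.
At p = 56: qd = 216 - 3·56 = 48 and qs = 2·56 - 39 = 73.
Quantity traded falls to 48. At q = 48 the demand price is (216 - 48)/3 = 56 and the supply price is (39 + 48)/2 = 43.5.
Deadweight loss = ½ · (56 - 43.5) · (63 - 48) = ½ · 12.5 · 15 = 93.75.

93.75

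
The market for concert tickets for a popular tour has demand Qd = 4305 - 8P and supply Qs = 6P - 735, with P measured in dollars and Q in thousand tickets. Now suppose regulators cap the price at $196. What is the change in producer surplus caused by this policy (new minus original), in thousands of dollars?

Equilibrium: 4305 - 8P = 6P - 735, so 5040 = 14P and P* = 360, Q* = 1425.
Because the ceiling (196) lies below the market-clearing price, it is binding.
At P = 196: Qd = 4305 - 8·196 = 2737 and Qs = 6·196 - 735 = 441.
Producer surplus without the control is ½ · (360 - 122.5) · 1425 = 169218.75.
With the ceiling, producers sell 441 units at 196, so PS = ½ · (196 - 122.5) · 441 = 16206.75.
Change in producer surplus = 16206.75 - 169218.75 = -153012.

-153012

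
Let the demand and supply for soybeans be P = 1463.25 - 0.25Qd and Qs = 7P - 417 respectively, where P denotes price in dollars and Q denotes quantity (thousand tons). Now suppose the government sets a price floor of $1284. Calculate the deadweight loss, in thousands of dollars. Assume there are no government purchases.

Rearranging demand gives Qd = 5853 - 4P. Equilibrium: 5853 - 4P = 7P - 417, so 6270 = 11P and P* = 570, Q* = 3573.
Since 1284 > 570, the floor is binding.
At P = 1284: Qd = 5853 - 4·1284 = 717 and Qs = 7·1284 - 417 = 8571.
Quantity traded falls to 717. At Q = 717 the demand price is (5853 - 717)/4 = 1284 and the supply price is (417 + 717)/7 = 162.
Deadweight loss = ½ · (1284 - 162) · (3573 - 717) = ½ · 1122 · 2856 = 1602216.

1602216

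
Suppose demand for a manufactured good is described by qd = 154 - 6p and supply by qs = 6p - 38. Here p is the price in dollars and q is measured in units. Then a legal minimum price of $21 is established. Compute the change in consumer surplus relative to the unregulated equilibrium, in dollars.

-215

Equilibrium: 154 - 6p = 6p - 38, so 192 = 12p and p* = 16, q* = 58.
Since 21 > 16, the floor is binding.
At p = 21: qd = 154 - 6·21 = 28 and qs = 6·21 - 38 = 88.
Consumer surplus without the control is ½ · (77/3 - 16) · 58 = 841/3.
With the floor, consumers buy 28 units at 21, so CS = ½ · (77/3 - 21) · 28 = 196/3.
Change in consumer surplus = 196/3 - 841/3 = -215.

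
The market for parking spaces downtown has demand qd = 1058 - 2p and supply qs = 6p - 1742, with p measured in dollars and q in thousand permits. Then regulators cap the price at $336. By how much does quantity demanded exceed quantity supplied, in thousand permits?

112

In a free market, 1058 - 2p = 6p - 1742 gives the equilibrium p* = 350, q* = 358.
The ceiling of 336 is below the equilibrium price 350, so it binds.
At p = 336: qd = 1058 - 2·336 = 386 and qs = 6·336 - 1742 = 274.
Shortage = qd - qs = 386 - 274 = 112.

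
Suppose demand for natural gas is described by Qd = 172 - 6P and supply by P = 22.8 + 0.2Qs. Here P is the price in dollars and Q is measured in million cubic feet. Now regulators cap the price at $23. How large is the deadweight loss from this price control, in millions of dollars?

Rearranging supply gives Qs = 5P - 114. Without the control the market clears where 172 - 6P = 5P - 114, i.e. P* = 26 and Q* = 16.
Since 23 < 26, the ceiling is binding.
At P = 23: Qd = 172 - 6·23 = 34 and Qs = 5·23 - 114 = 1.
Quantity traded falls to 1. At Q = 1 the demand price is (172 - 1)/6 = 28.5 and the supply price is (114 + 1)/5 = 23.
Deadweight loss = ½ · (28.5 - 23) · (16 - 1) = ½ · 5.5 · 15 = 41.25.

41.25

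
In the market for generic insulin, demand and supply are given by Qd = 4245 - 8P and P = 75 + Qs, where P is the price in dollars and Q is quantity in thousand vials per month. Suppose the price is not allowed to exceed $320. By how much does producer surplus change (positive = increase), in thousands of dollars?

Rearranging supply gives Qs = P - 75. In a free market, 4245 - 8P = P - 75 gives the equilibrium P* = 480, Q* = 405.
Because the ceiling (320) lies below the market-clearing price, it is binding.
At P = 320: Qd = 4245 - 8·320 = 1685 and Qs = 320 - 75 = 245.
Producer surplus without the control is ½ · (480 - 75) · 405 = 82012.5.
With the ceiling, producers sell 245 units at 320, so PS = ½ · (320 - 75) · 245 = 30012.5.
Change in producer surplus = 30012.5 - 82012.5 = -52000.

-52000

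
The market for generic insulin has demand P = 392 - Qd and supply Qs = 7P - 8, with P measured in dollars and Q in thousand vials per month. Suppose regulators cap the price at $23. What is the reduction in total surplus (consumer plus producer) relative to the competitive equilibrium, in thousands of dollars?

Rearranging demand gives Qd = 392 - P. Without the control the market clears where 392 - P = 7P - 8, i.e. P* = 50 and Q* = 342.
Since 23 < 50, the ceiling is binding.
At P = 23: Qd = 392 - 23 = 369 and Qs = 7·23 - 8 = 153.
Quantity traded falls to 153. At Q = 153 the demand price is 392 - 153 = 239 and the supply price is (8 + 153)/7 = 23.
Deadweight loss = ½ · (239 - 23) · (342 - 153) = ½ · 216 · 189 = 20412.

20412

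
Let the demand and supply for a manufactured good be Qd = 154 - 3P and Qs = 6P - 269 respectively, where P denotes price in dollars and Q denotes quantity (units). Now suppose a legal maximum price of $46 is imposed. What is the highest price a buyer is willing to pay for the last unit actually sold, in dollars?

49

In a free market, 154 - 3P = 6P - 269 gives the equilibrium P* = 47, Q* = 13.
Since 46 < 47, the ceiling is binding.
At P = 46: Qd = 154 - 3·46 = 16 and Qs = 6·46 - 269 = 7.
Only 7 units reach the market. On the demand curve, the marginal buyer's willingness to pay at Q = 7 is (154 - 7)/3 = 49.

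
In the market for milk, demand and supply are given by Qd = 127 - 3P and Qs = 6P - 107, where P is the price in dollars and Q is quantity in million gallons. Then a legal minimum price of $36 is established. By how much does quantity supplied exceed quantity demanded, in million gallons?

Without the control the market clears where 127 - 3P = 6P - 107, i.e. P* = 26 and Q* = 49.
Because the floor (36) lies above the market-clearing price, it is binding.
At P = 36: Qd = 127 - 3·36 = 19 and Qs = 6·36 - 107 = 109.
Surplus = Qs - Qd = 109 - 19 = 90.

90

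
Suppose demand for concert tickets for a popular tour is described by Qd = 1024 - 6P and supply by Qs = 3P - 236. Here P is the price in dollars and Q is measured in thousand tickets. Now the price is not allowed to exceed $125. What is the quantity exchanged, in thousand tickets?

Without the control the market clears where 1024 - 6P = 3P - 236, i.e. P* = 140 and Q* = 184.
Since 125 < 140, the ceiling is binding.
At P = 125: Qd = 1024 - 6·125 = 274 and Qs = 3·125 - 236 = 139.
The quantity actually transacted is the short side, supply: 139.

139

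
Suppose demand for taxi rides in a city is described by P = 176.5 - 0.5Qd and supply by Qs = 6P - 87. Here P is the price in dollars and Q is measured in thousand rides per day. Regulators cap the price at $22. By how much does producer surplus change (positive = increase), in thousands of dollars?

Rearranging demand gives Qd = 353 - 2P. Equilibrium: 353 - 2P = 6P - 87, so 440 = 8P and P* = 55, Q* = 243.
The ceiling of 22 is below the equilibrium price 55, so it binds.
At P = 22: Qd = 353 - 2·22 = 309 and Qs = 6·22 - 87 = 45.
Producer surplus without the control is ½ · (55 - 14.5) · 243 = 4920.75.
With the ceiling, producers sell 45 units at 22, so PS = ½ · (22 - 14.5) · 45 = 168.75.
Change in producer surplus = 168.75 - 4920.75 = -4752.

-4752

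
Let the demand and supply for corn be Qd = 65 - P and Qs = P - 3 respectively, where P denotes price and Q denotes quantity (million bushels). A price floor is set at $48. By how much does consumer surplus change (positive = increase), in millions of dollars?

-336

Without the control the market clears where 65 - P = P - 3, i.e. P* = 34 and Q* = 31.
The floor of 48 is above the equilibrium price 34, so it binds.
At P = 48: Qd = 65 - 48 = 17 and Qs = 48 - 3 = 45.
Consumer surplus without the control is ½ · (65 - 34) · 31 = 480.5.
With the floor, consumers buy 17 units at 48, so CS = ½ · (65 - 48) · 17 = 144.5.
Change in consumer surplus = 144.5 - 480.5 = -336.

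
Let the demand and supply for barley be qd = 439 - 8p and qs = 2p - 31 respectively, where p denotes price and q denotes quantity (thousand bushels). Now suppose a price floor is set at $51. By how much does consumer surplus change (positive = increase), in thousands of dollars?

In a free market, 439 - 8p = 2p - 31 gives the equilibrium p* = 47, q* = 63.
Since 51 > 47, the floor is binding.
At p = 51: qd = 439 - 8·51 = 31 and qs = 2·51 - 31 = 71.
Consumer surplus without the control is ½ · (54.875 - 47) · 63 = 248.0625.
With the floor, consumers buy 31 units at 51, so CS = ½ · (54.875 - 51) · 31 = 60.0625.
Change in consumer surplus = 60.0625 - 248.0625 = -188.

-188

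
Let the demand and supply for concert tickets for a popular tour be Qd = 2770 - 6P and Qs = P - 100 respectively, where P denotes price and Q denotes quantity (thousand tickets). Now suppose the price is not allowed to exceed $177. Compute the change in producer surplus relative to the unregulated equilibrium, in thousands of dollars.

-45085.5

In a free market, 2770 - 6P = P - 100 gives the equilibrium P* = 410, Q* = 310.
Because the ceiling (177) lies below the market-clearing price, it is binding.
At P = 177: Qd = 2770 - 6·177 = 1708 and Qs = 177 - 100 = 77.
Producer surplus without the control is ½ · (410 - 100) · 310 = 48050.
With the ceiling, producers sell 77 units at 177, so PS = ½ · (177 - 100) · 77 = 2964.5.
Change in producer surplus = 2964.5 - 48050 = -45085.5.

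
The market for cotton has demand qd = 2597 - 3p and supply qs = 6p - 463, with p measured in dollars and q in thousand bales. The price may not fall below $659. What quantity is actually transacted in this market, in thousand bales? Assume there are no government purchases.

In a free market, 2597 - 3p = 6p - 463 gives the equilibrium p* = 340, q* = 1577.
Since 659 > 340, the floor is binding.
At p = 659: qd = 2597 - 3·659 = 620 and qs = 6·659 - 463 = 3491.
The quantity actually transacted is the short side, demand: 620.

620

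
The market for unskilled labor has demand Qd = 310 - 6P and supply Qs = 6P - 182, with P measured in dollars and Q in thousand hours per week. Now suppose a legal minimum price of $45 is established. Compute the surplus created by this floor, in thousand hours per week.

Setting quantity demanded equal to quantity supplied, 310 - 6P = 6P - 182, gives P* = 41 and Q* = 64.
Since 45 > 41, the floor is binding.
At P = 45: Qd = 310 - 6·45 = 40 and Qs = 6·45 - 182 = 88.
Surplus = Qs - Qd = 88 - 40 = 48.

48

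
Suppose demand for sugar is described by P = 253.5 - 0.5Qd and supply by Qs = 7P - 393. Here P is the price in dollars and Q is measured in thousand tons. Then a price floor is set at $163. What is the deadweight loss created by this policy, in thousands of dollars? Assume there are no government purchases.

5103

Rearranging demand gives Qd = 507 - 2P. Setting quantity demanded equal to quantity supplied, 507 - 2P = 7P - 393, gives P* = 100 and Q* = 307.
The floor of 163 is above the equilibrium price 100, so it binds.
At P = 163: Qd = 507 - 2·163 = 181 and Qs = 7·163 - 393 = 748.
Quantity traded falls to 181. At Q = 181 the demand price is (507 - 181)/2 = 163 and the supply price is (393 + 181)/7 = 82.
Deadweight loss = ½ · (163 - 82) · (307 - 181) = ½ · 81 · 126 = 5103.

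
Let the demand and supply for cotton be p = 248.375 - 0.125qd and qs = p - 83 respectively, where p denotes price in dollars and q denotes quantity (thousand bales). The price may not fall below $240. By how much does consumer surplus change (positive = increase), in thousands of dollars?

Rearranging demand gives qd = 1987 - 8p. In a free market, 1987 - 8p = p - 83 gives the equilibrium p* = 230, q* = 147.
The floor of 240 is above the equilibrium price 230, so it binds.
At p = 240: qd = 1987 - 8·240 = 67 and qs = 240 - 83 = 157.
Consumer surplus without the control is ½ · (248.375 - 230) · 147 = 1350.5625.
With the floor, consumers buy 67 units at 240, so CS = ½ · (248.375 - 240) · 67 = 280.5625.
Change in consumer surplus = 280.5625 - 1350.5625 = -1070.

-1070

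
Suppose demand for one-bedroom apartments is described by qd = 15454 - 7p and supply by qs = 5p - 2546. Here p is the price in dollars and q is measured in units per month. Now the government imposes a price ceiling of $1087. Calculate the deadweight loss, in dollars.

Equilibrium: 15454 - 7p = 5p - 2546, so 18000 = 12p and p* = 1500, q* = 4954.
Since 1087 < 1500, the ceiling is binding.
At p = 1087: qd = 15454 - 7·1087 = 7845 and qs = 5·1087 - 2546 = 2889.
Quantity traded falls to 2889. At q = 2889 the demand price is (15454 - 2889)/7 = 1795 and the supply price is (2546 + 2889)/5 = 1087.
Deadweight loss = ½ · (1795 - 1087) · (4954 - 2889) = ½ · 708 · 2065 = 731010.

731010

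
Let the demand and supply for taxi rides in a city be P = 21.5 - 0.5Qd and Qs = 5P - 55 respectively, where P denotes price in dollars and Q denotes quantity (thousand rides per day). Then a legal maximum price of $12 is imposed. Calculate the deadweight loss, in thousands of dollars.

Rearranging demand gives Qd = 43 - 2P. Without the control the market clears where 43 - 2P = 5P - 55, i.e. P* = 14 and Q* = 15.
The ceiling of 12 is below the equilibrium price 14, so it binds.
At P = 12: Qd = 43 - 2·12 = 19 and Qs = 5·12 - 55 = 5.
Quantity traded falls to 5. At Q = 5 the demand price is (43 - 5)/2 = 19 and the supply price is (55 + 5)/5 = 12.
Deadweight loss = ½ · (19 - 12) · (15 - 5) = ½ · 7 · 10 = 35.

35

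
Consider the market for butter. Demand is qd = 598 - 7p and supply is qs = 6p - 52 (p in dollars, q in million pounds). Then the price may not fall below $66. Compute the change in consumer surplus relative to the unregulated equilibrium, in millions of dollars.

Setting quantity demanded equal to quantity supplied, 598 - 7p = 6p - 52, gives p* = 50 and q* = 248.
Because the floor (66) lies above the market-clearing price, it is binding.
At p = 66: qd = 598 - 7·66 = 136 and qs = 6·66 - 52 = 344.
Consumer surplus without the control is ½ · (598/7 - 50) · 248 = 30752/7.
With the floor, consumers buy 136 units at 66, so CS = ½ · (598/7 - 66) · 136 = 9248/7.
Change in consumer surplus = 9248/7 - 30752/7 = -3072.

-3072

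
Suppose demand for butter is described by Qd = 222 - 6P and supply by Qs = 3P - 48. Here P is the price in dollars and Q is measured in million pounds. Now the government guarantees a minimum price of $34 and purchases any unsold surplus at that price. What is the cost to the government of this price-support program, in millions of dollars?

1224

Without the control the market clears where 222 - 6P = 3P - 48, i.e. P* = 30 and Q* = 42.
Since 34 > 30, the floor is binding.
At P = 34: Qd = 222 - 6·34 = 18 and Qs = 3·34 - 48 = 54.
Surplus = Qs - Qd = 36.
Government expenditure = surplus × support price = 36 × 34 = 1224.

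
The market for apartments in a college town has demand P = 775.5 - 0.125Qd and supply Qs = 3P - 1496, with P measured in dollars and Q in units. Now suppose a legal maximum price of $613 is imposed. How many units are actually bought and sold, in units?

Rearranging demand gives Qd = 6204 - 8P. Equilibrium: 6204 - 8P = 3P - 1496, so 7700 = 11P and P* = 700, Q* = 604.
Because the ceiling (613) lies below the market-clearing price, it is binding.
At P = 613: Qd = 6204 - 8·613 = 1300 and Qs = 3·613 - 1496 = 343.
The quantity actually transacted is the short side, supply: 343.

343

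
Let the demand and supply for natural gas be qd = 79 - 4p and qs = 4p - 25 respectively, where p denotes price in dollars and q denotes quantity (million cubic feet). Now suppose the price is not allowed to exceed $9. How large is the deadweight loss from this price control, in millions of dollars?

In a free market, 79 - 4p = 4p - 25 gives the equilibrium p* = 13, q* = 27.
Since 9 < 13, the ceiling is binding.
At p = 9: qd = 79 - 4·9 = 43 and qs = 4·9 - 25 = 11.
Quantity traded falls to 11. At q = 11 the demand price is (79 - 11)/4 = 17 and the supply price is (25 + 11)/4 = 9.
Deadweight loss = ½ · (17 - 9) · (27 - 11) = ½ · 8 · 16 = 64.

64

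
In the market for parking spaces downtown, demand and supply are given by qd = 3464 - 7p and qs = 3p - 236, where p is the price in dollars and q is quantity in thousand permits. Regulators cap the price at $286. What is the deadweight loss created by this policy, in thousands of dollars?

15120

Without the control the market clears where 3464 - 7p = 3p - 236, i.e. p* = 370 and q* = 874.
Because the ceiling (286) lies below the market-clearing price, it is binding.
At p = 286: qd = 3464 - 7·286 = 1462 and qs = 3·286 - 236 = 622.
Quantity traded falls to 622. At q = 622 the demand price is (3464 - 622)/7 = 406 and the supply price is (236 + 622)/3 = 286.
Deadweight loss = ½ · (406 - 286) · (874 - 622) = ½ · 120 · 252 = 15120.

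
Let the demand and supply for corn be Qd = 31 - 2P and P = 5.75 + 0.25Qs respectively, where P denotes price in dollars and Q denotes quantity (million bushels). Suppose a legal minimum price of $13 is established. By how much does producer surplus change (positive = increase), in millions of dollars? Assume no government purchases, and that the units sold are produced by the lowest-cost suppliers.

Rearranging supply gives Qs = 4P - 23. Setting quantity demanded equal to quantity supplied, 31 - 2P = 4P - 23, gives P* = 9 and Q* = 13.
Because the floor (13) lies above the market-clearing price, it is binding.
At P = 13: Qd = 31 - 2·13 = 5 and Qs = 4·13 - 23 = 29.
Producer surplus without the control is ½ · (9 - 5.75) · 13 = 21.125.
With the floor, 5 units are sold at 13. The supply price at Q = 5 is 7, so PS = ½ · [(13 - 5.75) + (13 - 7)] · 5 = 33.125.
Change in producer surplus = 33.125 - 21.125 = 12.

12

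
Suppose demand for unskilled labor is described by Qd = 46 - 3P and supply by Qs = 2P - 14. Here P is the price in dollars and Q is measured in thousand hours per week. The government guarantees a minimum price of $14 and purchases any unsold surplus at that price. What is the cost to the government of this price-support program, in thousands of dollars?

140

In a free market, 46 - 3P = 2P - 14 gives the equilibrium P* = 12, Q* = 10.
Because the floor (14) lies above the market-clearing price, it is binding.
At P = 14: Qd = 46 - 3·14 = 4 and Qs = 2·14 - 14 = 14.
Surplus = Qs - Qd = 10.
Government expenditure = surplus × support price = 10 × 14 = 140.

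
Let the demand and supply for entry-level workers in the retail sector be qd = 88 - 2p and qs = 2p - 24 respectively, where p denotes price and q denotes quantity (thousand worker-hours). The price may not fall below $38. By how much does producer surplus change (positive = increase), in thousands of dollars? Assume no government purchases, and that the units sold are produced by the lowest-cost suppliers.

20

In a free market, 88 - 2p = 2p - 24 gives the equilibrium p* = 28, q* = 32.
The floor of 38 is above the equilibrium price 28, so it binds.
At p = 38: qd = 88 - 2·38 = 12 and qs = 2·38 - 24 = 52.
Producer surplus without the control is ½ · (28 - 12) · 32 = 256.
With the floor, 12 units are sold at 38. The supply price at q = 12 is 18, so PS = ½ · [(38 - 12) + (38 - 18)] · 12 = 276.
Change in producer surplus = 276 - 256 = 20.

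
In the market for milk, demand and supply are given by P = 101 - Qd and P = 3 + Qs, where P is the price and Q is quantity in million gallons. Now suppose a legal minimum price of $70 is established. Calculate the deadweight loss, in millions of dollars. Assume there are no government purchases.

324

Rearranging demand gives Qd = 101 - P; rearranging supply gives Qs = P - 3. Without the control the market clears where 101 - P = P - 3, i.e. P* = 52 and Q* = 49.
Since 70 > 52, the floor is binding.
At P = 70: Qd = 101 - 70 = 31 and Qs = 70 - 3 = 67.
Quantity traded falls to 31. At Q = 31 the demand price is 101 - 31 = 70 and the supply price is 3 + 31 = 34.
Deadweight loss = ½ · (70 - 34) · (49 - 31) = ½ · 36 · 18 = 324.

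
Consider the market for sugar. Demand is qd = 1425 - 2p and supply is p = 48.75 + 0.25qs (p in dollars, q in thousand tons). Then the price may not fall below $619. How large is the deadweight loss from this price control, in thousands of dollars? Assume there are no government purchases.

182701.5

Rearranging supply gives qs = 4p - 195. Without the control the market clears where 1425 - 2p = 4p - 195, i.e. p* = 270 and q* = 885.
Since 619 > 270, the floor is binding.
At p = 619: qd = 1425 - 2·619 = 187 and qs = 4·619 - 195 = 2281.
Quantity traded falls to 187. At q = 187 the demand price is (1425 - 187)/2 = 619 and the supply price is (195 + 187)/4 = 95.5.
Deadweight loss = ½ · (619 - 95.5) · (885 - 187) = ½ · 523.5 · 698 = 182701.5.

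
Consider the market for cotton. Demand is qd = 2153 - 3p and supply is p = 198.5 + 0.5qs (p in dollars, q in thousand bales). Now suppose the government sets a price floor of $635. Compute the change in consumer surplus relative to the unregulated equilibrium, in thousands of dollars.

-54437.5

Rearranging supply gives qs = 2p - 397. Without the control the market clears where 2153 - 3p = 2p - 397, i.e. p* = 510 and q* = 623.
Because the floor (635) lies above the market-clearing price, it is binding.
At p = 635: qd = 2153 - 3·635 = 248 and qs = 2·635 - 397 = 873.
Consumer surplus without the control is ½ · (2153/3 - 510) · 623 = 388129/6.
With the floor, consumers buy 248 units at 635, so CS = ½ · (2153/3 - 635) · 248 = 30752/3.
Change in consumer surplus = 30752/3 - 388129/6 = -54437.5.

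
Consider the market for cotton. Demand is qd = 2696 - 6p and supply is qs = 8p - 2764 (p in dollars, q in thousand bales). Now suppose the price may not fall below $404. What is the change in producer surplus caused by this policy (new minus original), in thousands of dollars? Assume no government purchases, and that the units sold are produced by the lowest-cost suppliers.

Setting quantity demanded equal to quantity supplied, 2696 - 6p = 8p - 2764, gives p* = 390 and q* = 356.
Since 404 > 390, the floor is binding.
At p = 404: qd = 2696 - 6·404 = 272 and qs = 8·404 - 2764 = 468.
Producer surplus without the control is ½ · (390 - 345.5) · 356 = 7921.
With the floor, 272 units are sold at 404. The supply price at q = 272 is 379.5, so PS = ½ · [(404 - 345.5) + (404 - 379.5)] · 272 = 11288.
Change in producer surplus = 11288 - 7921 = 3367.

3367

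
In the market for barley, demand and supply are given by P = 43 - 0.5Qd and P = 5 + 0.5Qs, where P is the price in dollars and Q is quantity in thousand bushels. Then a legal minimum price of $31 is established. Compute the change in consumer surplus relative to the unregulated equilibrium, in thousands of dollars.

-217

Rearranging demand gives Qd = 86 - 2P; rearranging supply gives Qs = 2P - 10. Without the control the market clears where 86 - 2P = 2P - 10, i.e. P* = 24 and Q* = 38.
Since 31 > 24, the floor is binding.
At P = 31: Qd = 86 - 2·31 = 24 and Qs = 2·31 - 10 = 52.
Consumer surplus without the control is ½ · (43 - 24) · 38 = 361.
With the floor, consumers buy 24 units at 31, so CS = ½ · (43 - 31) · 24 = 144.
Change in consumer surplus = 144 - 361 = -217.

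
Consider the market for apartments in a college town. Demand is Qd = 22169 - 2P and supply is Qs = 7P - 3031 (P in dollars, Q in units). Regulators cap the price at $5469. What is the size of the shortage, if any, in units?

Without the control the market clears where 22169 - 2P = 7P - 3031, i.e. P* = 2800 and Q* = 16569.
The ceiling of 5469 is above the equilibrium price 2800, so it is not binding; the market clears at P* = 2800, Q* = 16569.
Since the control does not bind, there is no shortage.

0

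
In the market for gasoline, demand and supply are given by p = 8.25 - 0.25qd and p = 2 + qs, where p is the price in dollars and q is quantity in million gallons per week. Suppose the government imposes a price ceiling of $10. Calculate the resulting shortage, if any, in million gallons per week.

0

Rearranging demand gives qd = 33 - 4p; rearranging supply gives qs = p - 2. Equilibrium: 33 - 4p = p - 2, so 35 = 5p and p* = 7, q* = 5.
Since 10 is above p* = 7, the ceiling does not bind and the free-market outcome prevails.
Since the control does not bind, there is no shortage.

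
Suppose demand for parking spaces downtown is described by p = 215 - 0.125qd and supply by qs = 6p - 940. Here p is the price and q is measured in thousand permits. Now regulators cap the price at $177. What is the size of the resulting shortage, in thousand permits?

182

Rearranging demand gives qd = 1720 - 8p. Without the control the market clears where 1720 - 8p = 6p - 940, i.e. p* = 190 and q* = 200.
The ceiling of 177 is below the equilibrium price 190, so it binds.
At p = 177: qd = 1720 - 8·177 = 304 and qs = 6·177 - 940 = 122.
Shortage = qd - qs = 304 - 122 = 182.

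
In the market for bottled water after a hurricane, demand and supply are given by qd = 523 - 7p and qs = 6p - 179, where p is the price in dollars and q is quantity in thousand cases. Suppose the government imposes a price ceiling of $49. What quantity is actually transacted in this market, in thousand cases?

115

In a free market, 523 - 7p = 6p - 179 gives the equilibrium p* = 54, q* = 145.
Since 49 < 54, the ceiling is binding.
At p = 49: qd = 523 - 7·49 = 180 and qs = 6·49 - 179 = 115.
The quantity actually transacted is the short side, supply: 115.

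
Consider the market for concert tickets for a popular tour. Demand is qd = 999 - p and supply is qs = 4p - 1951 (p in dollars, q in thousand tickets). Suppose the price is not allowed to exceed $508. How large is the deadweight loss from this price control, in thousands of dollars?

In a free market, 999 - p = 4p - 1951 gives the equilibrium p* = 590, q* = 409.
The ceiling of 508 is below the equilibrium price 590, so it binds.
At p = 508: qd = 999 - 508 = 491 and qs = 4·508 - 1951 = 81.
Quantity traded falls to 81. At q = 81 the demand price is 999 - 81 = 918 and the supply price is (1951 + 81)/4 = 508.
Deadweight loss = ½ · (918 - 508) · (409 - 81) = ½ · 410 · 328 = 67240.

67240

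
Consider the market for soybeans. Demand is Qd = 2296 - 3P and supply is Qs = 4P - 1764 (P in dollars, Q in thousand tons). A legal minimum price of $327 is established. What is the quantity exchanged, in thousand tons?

Setting quantity demanded equal to quantity supplied, 2296 - 3P = 4P - 1764, gives P* = 580 and Q* = 556.
The floor of 327 is below the equilibrium price 580, so it is not binding; the market clears at P* = 580, Q* = 556.

556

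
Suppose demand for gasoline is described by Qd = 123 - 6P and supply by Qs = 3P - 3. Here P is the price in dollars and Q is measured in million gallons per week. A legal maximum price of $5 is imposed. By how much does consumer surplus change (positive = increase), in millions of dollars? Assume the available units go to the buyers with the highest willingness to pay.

Equilibrium: 123 - 6P = 3P - 3, so 126 = 9P and P* = 14, Q* = 39.
Because the ceiling (5) lies below the market-clearing price, it is binding.
At P = 5: Qd = 123 - 6·5 = 93 and Qs = 3·5 - 3 = 12.
Consumer surplus without the control is ½ · (20.5 - 14) · 39 = 126.75.
With the ceiling, 12 units are sold at 5 (assume they go to the highest-value buyers). The demand price at Q = 12 is 18.5, so CS = ½ · [(20.5 - 5) + (18.5 - 5)] · 12 = 174.
Change in consumer surplus = 174 - 126.75 = 47.25.

47.25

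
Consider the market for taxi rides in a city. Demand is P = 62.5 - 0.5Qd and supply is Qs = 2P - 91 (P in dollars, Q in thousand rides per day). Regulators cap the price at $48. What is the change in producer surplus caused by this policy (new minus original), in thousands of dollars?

-66

Rearranging demand gives Qd = 125 - 2P. Setting quantity demanded equal to quantity supplied, 125 - 2P = 2P - 91, gives P* = 54 and Q* = 17.
Since 48 < 54, the ceiling is binding.
At P = 48: Qd = 125 - 2·48 = 29 and Qs = 2·48 - 91 = 5.
Producer surplus without the control is ½ · (54 - 45.5) · 17 = 72.25.
With the ceiling, producers sell 5 units at 48, so PS = ½ · (48 - 45.5) · 5 = 6.25.
Change in producer surplus = 6.25 - 72.25 = -66.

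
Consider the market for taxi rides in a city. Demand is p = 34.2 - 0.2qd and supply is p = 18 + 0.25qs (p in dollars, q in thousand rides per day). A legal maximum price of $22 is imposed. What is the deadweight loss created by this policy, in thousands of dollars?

Rearranging demand gives qd = 171 - 5p; rearranging supply gives qs = 4p - 72. Equilibrium: 171 - 5p = 4p - 72, so 243 = 9p and p* = 27, q* = 36.
Because the ceiling (22) lies below the market-clearing price, it is binding.
At p = 22: qd = 171 - 5·22 = 61 and qs = 4·22 - 72 = 16.
Quantity traded falls to 16. At q = 16 the demand price is (171 - 16)/5 = 31 and the supply price is (72 + 16)/4 = 22.
Deadweight loss = ½ · (31 - 22) · (36 - 16) = ½ · 9 · 20 = 90.

90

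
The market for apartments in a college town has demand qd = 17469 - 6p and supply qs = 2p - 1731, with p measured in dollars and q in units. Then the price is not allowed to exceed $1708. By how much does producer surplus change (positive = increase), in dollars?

-1644884

Without the control the market clears where 17469 - 6p = 2p - 1731, i.e. p* = 2400 and q* = 3069.
Because the ceiling (1708) lies below the market-clearing price, it is binding.
At p = 1708: qd = 17469 - 6·1708 = 7221 and qs = 2·1708 - 1731 = 1685.
Producer surplus without the control is ½ · (2400 - 865.5) · 3069 = 2354690.25.
With the ceiling, producers sell 1685 units at 1708, so PS = ½ · (1708 - 865.5) · 1685 = 709806.25.
Change in producer surplus = 709806.25 - 2354690.25 = -1644884.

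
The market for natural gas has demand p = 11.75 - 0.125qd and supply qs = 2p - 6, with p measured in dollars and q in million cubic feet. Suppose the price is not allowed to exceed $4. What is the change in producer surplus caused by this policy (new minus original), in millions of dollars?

Rearranging demand gives qd = 94 - 8p. Setting quantity demanded equal to quantity supplied, 94 - 8p = 2p - 6, gives p* = 10 and q* = 14.
Since 4 < 10, the ceiling is binding.
At p = 4: qd = 94 - 8·4 = 62 and qs = 2·4 - 6 = 2.
Producer surplus without the control is ½ · (10 - 3) · 14 = 49.
With the ceiling, producers sell 2 units at 4, so PS = ½ · (4 - 3) · 2 = 1.
Change in producer surplus = 1 - 49 = -48.

-48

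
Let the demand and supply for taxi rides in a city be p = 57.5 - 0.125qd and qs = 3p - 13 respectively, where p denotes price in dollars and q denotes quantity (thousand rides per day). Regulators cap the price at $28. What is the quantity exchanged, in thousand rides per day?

71

Rearranging demand gives qd = 460 - 8p. In a free market, 460 - 8p = 3p - 13 gives the equilibrium p* = 43, q* = 116.
Because the ceiling (28) lies below the market-clearing price, it is binding.
At p = 28: qd = 460 - 8·28 = 236 and qs = 3·28 - 13 = 71.
The quantity actually transacted is the short side, supply: 71.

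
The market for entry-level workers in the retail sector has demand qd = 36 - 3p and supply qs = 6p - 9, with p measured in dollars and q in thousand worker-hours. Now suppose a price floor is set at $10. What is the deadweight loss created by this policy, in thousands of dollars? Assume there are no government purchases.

56.25

Equilibrium: 36 - 3p = 6p - 9, so 45 = 9p and p* = 5, q* = 21.
The floor of 10 is above the equilibrium price 5, so it binds.
At p = 10: qd = 36 - 3·10 = 6 and qs = 6·10 - 9 = 51.
Quantity traded falls to 6. At q = 6 the demand price is (36 - 6)/3 = 10 and the supply price is (9 + 6)/6 = 2.5.
Deadweight loss = ½ · (10 - 2.5) · (21 - 6) = ½ · 7.5 · 15 = 56.25.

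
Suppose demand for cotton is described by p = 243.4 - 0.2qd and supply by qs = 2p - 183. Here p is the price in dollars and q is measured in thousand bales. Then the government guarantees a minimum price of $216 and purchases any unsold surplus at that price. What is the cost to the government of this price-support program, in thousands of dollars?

Rearranging demand gives qd = 1217 - 5p. Equilibrium: 1217 - 5p = 2p - 183, so 1400 = 7p and p* = 200, q* = 217.
The floor of 216 is above the equilibrium price 200, so it binds.
At p = 216: qd = 1217 - 5·216 = 137 and qs = 2·216 - 183 = 249.
Surplus = qs - qd = 112.
Government expenditure = surplus × support price = 112 × 216 = 24192.

24192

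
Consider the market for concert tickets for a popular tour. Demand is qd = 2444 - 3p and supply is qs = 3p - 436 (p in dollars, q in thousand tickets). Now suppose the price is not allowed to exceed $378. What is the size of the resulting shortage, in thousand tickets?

612

In a free market, 2444 - 3p = 3p - 436 gives the equilibrium p* = 480, q* = 1004.
Since 378 < 480, the ceiling is binding.
At p = 378: qd = 2444 - 3·378 = 1310 and qs = 3·378 - 436 = 698.
Shortage = qd - qs = 1310 - 698 = 612.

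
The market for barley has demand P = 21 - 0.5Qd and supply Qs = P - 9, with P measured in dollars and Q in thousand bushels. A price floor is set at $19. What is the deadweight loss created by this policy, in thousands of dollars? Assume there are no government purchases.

Rearranging demand gives Qd = 42 - 2P. Equilibrium: 42 - 2P = P - 9, so 51 = 3P and P* = 17, Q* = 8.
Because the floor (19) lies above the market-clearing price, it is binding.
At P = 19: Qd = 42 - 2·19 = 4 and Qs = 19 - 9 = 10.
Quantity traded falls to 4. At Q = 4 the demand price is (42 - 4)/2 = 19 and the supply price is 9 + 4 = 13.
Deadweight loss = ½ · (19 - 13) · (8 - 4) = ½ · 6 · 4 = 12.

12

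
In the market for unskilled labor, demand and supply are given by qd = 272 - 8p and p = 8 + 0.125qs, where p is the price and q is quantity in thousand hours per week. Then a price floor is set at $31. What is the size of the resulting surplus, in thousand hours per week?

160

Rearranging supply gives qs = 8p - 64. Without the control the market clears where 272 - 8p = 8p - 64, i.e. p* = 21 and q* = 104.
Because the floor (31) lies above the market-clearing price, it is binding.
At p = 31: qd = 272 - 8·31 = 24 and qs = 8·31 - 64 = 184.
Surplus = qs - qd = 184 - 24 = 160.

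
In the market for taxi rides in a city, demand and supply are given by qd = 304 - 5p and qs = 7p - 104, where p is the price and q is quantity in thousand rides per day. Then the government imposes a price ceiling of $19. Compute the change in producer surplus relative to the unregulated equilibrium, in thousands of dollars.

-1222.5

Equilibrium: 304 - 5p = 7p - 104, so 408 = 12p and p* = 34, q* = 134.
The ceiling of 19 is below the equilibrium price 34, so it binds.
At p = 19: qd = 304 - 5·19 = 209 and qs = 7·19 - 104 = 29.
Producer surplus without the control is ½ · (34 - 104/7) · 134 = 8978/7.
With the ceiling, producers sell 29 units at 19, so PS = ½ · (19 - 104/7) · 29 = 841/14.
Change in producer surplus = 841/14 - 8978/7 = -1222.5.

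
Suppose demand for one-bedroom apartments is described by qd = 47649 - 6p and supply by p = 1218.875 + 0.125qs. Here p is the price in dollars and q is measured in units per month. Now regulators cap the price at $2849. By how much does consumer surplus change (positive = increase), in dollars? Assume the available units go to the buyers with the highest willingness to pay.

Rearranging supply gives qs = 8p - 9751. In a free market, 47649 - 6p = 8p - 9751 gives the equilibrium p* = 4100, q* = 23049.
Because the ceiling (2849) lies below the market-clearing price, it is binding.
At p = 2849: qd = 47649 - 6·2849 = 30555 and qs = 8·2849 - 9751 = 13041.
Consumer surplus without the control is ½ · (7941.5 - 4100) · 23049 = 44271366.75.
With the ceiling, 13041 units are sold at 2849 (assume they go to the highest-value buyers). The demand price at q = 13041 is 5768, so CS = ½ · [(7941.5 - 2849) + (5768 - 2849)] · 13041 = 52238985.75.
Change in consumer surplus = 52238985.75 - 44271366.75 = 7967619.

7967619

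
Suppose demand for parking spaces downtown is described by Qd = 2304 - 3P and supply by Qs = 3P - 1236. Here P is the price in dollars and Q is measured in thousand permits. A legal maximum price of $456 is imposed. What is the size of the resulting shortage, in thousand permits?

Equilibrium: 2304 - 3P = 3P - 1236, so 3540 = 6P and P* = 590, Q* = 534.
Since 456 < 590, the ceiling is binding.
At P = 456: Qd = 2304 - 3·456 = 936 and Qs = 3·456 - 1236 = 132.
Shortage = Qd - Qs = 936 - 132 = 804.

804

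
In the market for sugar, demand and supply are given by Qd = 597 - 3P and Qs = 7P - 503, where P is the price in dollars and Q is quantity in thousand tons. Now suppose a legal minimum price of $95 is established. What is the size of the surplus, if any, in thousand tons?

0

In a free market, 597 - 3P = 7P - 503 gives the equilibrium P* = 110, Q* = 267.
The floor of 95 is below the equilibrium price 110, so it is not binding; the market clears at P* = 110, Q* = 267.
Since the control does not bind, there is no surplus.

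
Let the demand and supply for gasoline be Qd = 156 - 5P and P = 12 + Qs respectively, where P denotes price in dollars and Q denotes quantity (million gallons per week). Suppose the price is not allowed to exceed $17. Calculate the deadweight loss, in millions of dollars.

Rearranging supply gives Qs = P - 12. In a free market, 156 - 5P = P - 12 gives the equilibrium P* = 28, Q* = 16.
Since 17 < 28, the ceiling is binding.
At P = 17: Qd = 156 - 5·17 = 71 and Qs = 17 - 12 = 5.
Quantity traded falls to 5. At Q = 5 the demand price is (156 - 5)/5 = 30.2 and the supply price is 12 + 5 = 17.
Deadweight loss = ½ · (30.2 - 17) · (16 - 5) = ½ · 13.2 · 11 = 72.6.

72.6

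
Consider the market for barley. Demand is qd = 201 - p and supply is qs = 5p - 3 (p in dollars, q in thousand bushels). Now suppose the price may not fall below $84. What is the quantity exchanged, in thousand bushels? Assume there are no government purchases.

In a free market, 201 - p = 5p - 3 gives the equilibrium p* = 34, q* = 167.
The floor of 84 is above the equilibrium price 34, so it binds.
At p = 84: qd = 201 - 84 = 117 and qs = 5·84 - 3 = 417.
The quantity actually transacted is the short side, demand: 117.

117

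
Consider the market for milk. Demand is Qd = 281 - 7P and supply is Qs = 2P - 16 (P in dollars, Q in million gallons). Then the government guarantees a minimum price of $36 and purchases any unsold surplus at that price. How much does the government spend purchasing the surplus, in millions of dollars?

972

In a free market, 281 - 7P = 2P - 16 gives the equilibrium P* = 33, Q* = 50.
Because the floor (36) lies above the market-clearing price, it is binding.
At P = 36: Qd = 281 - 7·36 = 29 and Qs = 2·36 - 16 = 56.
Surplus = Qs - Qd = 27.
Government expenditure = surplus × support price = 27 × 36 = 972.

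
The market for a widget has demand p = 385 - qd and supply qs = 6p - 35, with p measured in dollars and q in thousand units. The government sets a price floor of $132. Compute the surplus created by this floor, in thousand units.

Rearranging demand gives qd = 385 - p. Equilibrium: 385 - p = 6p - 35, so 420 = 7p and p* = 60, q* = 325.
Since 132 > 60, the floor is binding.
At p = 132: qd = 385 - 132 = 253 and qs = 6·132 - 35 = 757.
Surplus = qs - qd = 757 - 253 = 504.

504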